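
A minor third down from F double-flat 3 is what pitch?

D double-flat 3

The third takes the letter from F down to D.
A minor third spans 3 semitones, so from Fbb3 the target pitch is Dbb3.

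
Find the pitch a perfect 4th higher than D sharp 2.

The fourth takes the letter from D up to G.
Moving 5 semitones up from D#2 (the size of a perfect fourth) reaches G#2.

G sharp 2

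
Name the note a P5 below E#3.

Five letter names down from E: A.
A perfect fifth spans 7 semitones, so from E#3 the target pitch is A#2.

A#2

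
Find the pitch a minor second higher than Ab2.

Bbb2

Counting two letter names up from A lands on B.
Moving 1 semitone up from Ab2 (the size of a minor second) reaches Bbb2.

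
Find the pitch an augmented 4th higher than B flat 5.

E 6

Counting four letter names up from B lands on E.
Moving 6 semitones up from Bb5 (the size of an augmented fourth) reaches E6.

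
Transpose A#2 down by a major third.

F#2

Counting three letter names down from A lands on F.
A major third is 4 semitones; 4 semitones down from A#2 gives F#2.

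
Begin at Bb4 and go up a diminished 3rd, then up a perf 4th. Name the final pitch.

Bb4 up a diminished third → Dbb5 (2 semitones).
Dbb5 up a perfect fourth → Gbb5 (5 semitones).

Gbb5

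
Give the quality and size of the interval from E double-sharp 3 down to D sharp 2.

Descending from E##3 to D#2 is the same interval as ascending D#2 to E##3.
D to E spans two letter names (D-E), plus an octave — that makes it a ninth of some quality.
The major ninth is 14 semitones; here we have 15, one semitone wider: augmented.
(Equivalently, a compound augmented second: an augmented second plus an octave.)

augmented 9th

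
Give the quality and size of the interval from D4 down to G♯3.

d5

Descending from D4 to G#3 is the same interval as ascending G#3 to D4.
G to D spans five letter names (G-A-B-C-D) — that makes it a fifth of some quality.
G#3 to D4 spans 6 semitones — one semitone narrower than the perfect fifth (7) — giving a diminished fifth.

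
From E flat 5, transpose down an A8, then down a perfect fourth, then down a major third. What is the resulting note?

G double-flat 3

Eb5 down an augmented octave → Ebb4 (13 semitones).
Down a perfect fourth from Ebb4: Bbb3 (5 semitones down).
Bbb3 down a major third → Gbb3 (4 semitones).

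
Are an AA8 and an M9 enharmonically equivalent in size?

A doubly augmented octave = 14 semitones = a major ninth; enharmonically equal.

Yes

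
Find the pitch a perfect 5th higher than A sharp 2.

The fifth takes the letter from A up to E.
Moving 7 semitones up from A#2 (the size of a perfect fifth) reaches E#3.

E sharp 3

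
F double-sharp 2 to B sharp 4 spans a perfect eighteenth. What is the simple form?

P4

Each octave removed subtracts seven from the number: 18 − 14 = 4.
That makes a perfect eighteenth a compound perfect fourth — 2 octaves plus a perfect fourth.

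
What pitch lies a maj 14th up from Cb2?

Bb3

Counting seven letter names plus an octave up from C lands on B.
A major fourteenth is 23 semitones; 23 semitones up from Cb2 gives Bb3.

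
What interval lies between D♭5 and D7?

D to D is the same letter name, plus 2 octaves, so the interval is some kind of fifteenth.
Db5 to D7 spans 25 semitones — one semitone wider than the perfect fifteenth (24) — giving an augmented fifteenth.
(Equivalently, a compound augmented octave: an augmented octave plus an octave.)

A15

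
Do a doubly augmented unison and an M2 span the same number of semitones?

A doubly augmented unison = 2 semitones = a major second; enharmonically equal.

Yes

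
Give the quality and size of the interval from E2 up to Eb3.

diminished octave

E to E is the same letter name, plus an octave, so the interval is some kind of octave.
E2 to Eb3 spans 11 semitones — one semitone narrower than the perfect octave (12) — giving a diminished octave.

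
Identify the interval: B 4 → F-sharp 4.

perfect 4th

Descending from B4 to F#4 is the same interval as ascending F#4 to B4.
F to B spans four letter names (F-G-A-B), so the interval is some kind of fourth.
The perfect fourth spans 5 semitones, and F#4 to B4 is exactly 5 semitones — so this is a perfect fourth.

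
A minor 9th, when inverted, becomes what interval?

First reduce the compound minor ninth to its simple form, a minor second.
Interval numbers invert to sum to nine: 2 + 7 = 9, so a second inverts to a seventh.
And minor becomes major under inversion, so we get a major seventh.

M7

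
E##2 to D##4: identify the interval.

m14

E to D spans seven letter names (E-F-G-A-B-C-D), plus an octave: a fourteenth.
A major fourteenth would be 23 semitones, but E##2 to D##4 is 22 — one semitone narrower, making it a minor fourteenth.
(Equivalently, a compound minor seventh: a minor seventh plus an octave.)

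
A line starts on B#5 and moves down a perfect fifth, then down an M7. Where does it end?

Down a perfect fifth from B#5: E#5 (7 semitones down).
E#5 down a major seventh → F#4 (11 semitones).

F#4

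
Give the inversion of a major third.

Interval numbers invert to sum to nine: 3 + 6 = 9, so a third inverts to a sixth.
Quality inverts too: major becomes minor. That makes the inversion a minor sixth.

minor sixth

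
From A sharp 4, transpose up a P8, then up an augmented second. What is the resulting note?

B double-sharp 5

Up a perfect octave from A#4: A#5 (12 semitones up).
An augmented second up from A#5 is B##5.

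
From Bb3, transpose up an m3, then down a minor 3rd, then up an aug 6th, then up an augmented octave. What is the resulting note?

Up a minor third from Bb3: Db4 (3 semitones up).
Down a minor third from Db4: Bb3 (3 semitones down).
An augmented sixth up from Bb3 is G#4.
G#4 up an augmented octave → G##5 (13 semitones).

G##5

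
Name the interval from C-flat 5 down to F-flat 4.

Descending from Cb5 to Fb4 is the same interval as ascending Fb4 to Cb5.
F to C spans five letter names (F-G-A-B-C) — that makes it a fifth of some quality.
Fb4 to Cb5 is 7 semitones, matching the perfect fifth exactly, so the quality is perfect.

P5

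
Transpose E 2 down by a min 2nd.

D-sharp 2

Counting two letter names down from E lands on D.
A minor second is 1 semitone; 1 semitone down from E2 gives D#2.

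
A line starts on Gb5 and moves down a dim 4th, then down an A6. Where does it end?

Fb4

Gb5 down a diminished fourth → D5 (4 semitones).
Down an augmented sixth from D5: Fb4 (10 semitones down).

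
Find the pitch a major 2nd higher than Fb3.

Counting two letter names up from F lands on G.
A major second spans 2 semitones, so from Fb3 the target pitch is Gb3.

Gb3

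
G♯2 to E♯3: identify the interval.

major sixth

G to E spans six letter names (G-A-B-C-D-E) — that makes it a sixth of some quality.
Counting semitones, G#2→E#3 is 9, which is the major sixth.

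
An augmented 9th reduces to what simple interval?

Subtracting seven from the interval number removes an octave: 9 − 7 = 2.
Quality carries through unchanged, so the simple form is an augmented second.

augmented second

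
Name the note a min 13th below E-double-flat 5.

Counting six letter names plus an octave down from E lands on G.
Moving 20 semitones down from Ebb5 (the size of a minor thirteenth) reaches Gb3.

G-flat 3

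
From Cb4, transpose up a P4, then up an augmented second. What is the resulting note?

Cb4 up a perfect fourth → Fb4 (5 semitones).
An augmented second up from Fb4 is G4.

G4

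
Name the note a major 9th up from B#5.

Two letters up from B (plus an octave) reaches C.
A major ninth spans 14 semitones, so from B#5 the target pitch is C##7.

C##7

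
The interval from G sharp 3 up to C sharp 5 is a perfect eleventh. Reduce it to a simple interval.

Each octave removed subtracts seven from the number: 11 − 7 = 4.
So a perfect eleventh is an octave plus a perfect fourth. The quality is unchanged.

P4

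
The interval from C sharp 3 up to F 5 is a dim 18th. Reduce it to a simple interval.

Subtracting seven from the interval number removes an octave: 18 − 14 = 4.
So a diminished eighteenth is 2 octaves plus a diminished fourth. The quality is unchanged.

diminished 4th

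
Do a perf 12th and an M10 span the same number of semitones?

No

A perfect twelfth is 19 semitones but a major tenth is 16 semitones — different sizes.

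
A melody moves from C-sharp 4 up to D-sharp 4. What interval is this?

C to D spans two letter names (C-D): a second.
Counting semitones, C#4→D#4 is 2, which is the major second.

major 2nd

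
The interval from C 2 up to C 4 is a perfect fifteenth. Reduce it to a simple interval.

Take out an octave (7 from the number): 15 − 7 = 8.
So a perfect fifteenth is an octave plus a perfect octave. The quality is unchanged.

P8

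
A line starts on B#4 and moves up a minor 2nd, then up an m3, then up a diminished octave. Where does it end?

Eb6

A minor second up from B#4 is C#5.
Up a minor third from C#5: E5 (3 semitones up).
E5 up a diminished octave → Eb6 (11 semitones).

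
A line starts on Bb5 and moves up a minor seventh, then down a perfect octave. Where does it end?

A minor seventh up from Bb5 is Ab6.
Ab6 down a perfect octave → Ab5 (12 semitones).

Ab5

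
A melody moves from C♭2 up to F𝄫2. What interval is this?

diminished fourth

C to F spans four letter names (C-D-E-F): a fourth.
A perfect fourth would be 5 semitones; Cb2 to Fbb2 is 4, one semitone narrower, so the interval is diminished.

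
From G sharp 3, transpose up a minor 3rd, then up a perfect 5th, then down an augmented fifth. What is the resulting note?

B flat 3

G#3 up a minor third → B3 (3 semitones).
Up a perfect fifth from B3: F#4 (7 semitones up).
An augmented fifth down from F#4 is Bb3.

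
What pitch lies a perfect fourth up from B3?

E4

Four letter names up from B: E.
A perfect fourth is 5 semitones; 5 semitones up from B3 gives E4.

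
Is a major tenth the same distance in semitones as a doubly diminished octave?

A major tenth spans 16 semitones; a doubly diminished octave spans 10 semitones. They differ by 6.

No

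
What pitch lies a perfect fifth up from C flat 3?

G flat 3

The fifth takes the letter from C up to G.
A perfect fifth spans 7 semitones, so from Cb3 the target pitch is Gb3.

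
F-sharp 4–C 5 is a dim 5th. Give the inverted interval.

A4

The rule of nine gives the new number: 9 − 5 = 4, so a fifth becomes a fourth.
And diminished becomes augmented under inversion, so we get an augmented fourth.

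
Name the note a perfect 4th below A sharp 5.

The fourth takes the letter from A down to E.
Moving 5 semitones down from A#5 (the size of a perfect fourth) reaches E#5.

E sharp 5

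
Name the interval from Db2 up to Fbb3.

d10

D to F spans three letter names (D-E-F), plus an octave — that makes it a tenth of some quality.
A major tenth would be 16 semitones; Db2 to Fbb3 is 14, two semitones narrower, so the interval is diminished.
(Equivalently, a compound diminished third: a diminished third plus an octave.)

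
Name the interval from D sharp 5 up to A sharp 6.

D to A spans five letter names (D-E-F-G-A), plus an octave: a twelfth.
The perfect twelfth spans 19 semitones, and D#5 to A#6 is exactly 19 semitones — so this is a perfect twelfth.
(Equivalently, a compound perfect fifth: a perfect fifth plus an octave.)

perfect twelfth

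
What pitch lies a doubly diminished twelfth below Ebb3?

The twelfth's letter: E down five letter names plus an octave → A.
A doubly diminished twelfth is 17 semitones; 17 semitones down from Ebb3 gives A1.

A1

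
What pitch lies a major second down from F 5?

Counting two letter names down from F lands on E.
Moving 2 semitones down from F5 (the size of a major second) reaches Eb5.

E-flat 5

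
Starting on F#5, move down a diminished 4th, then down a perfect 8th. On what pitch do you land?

C##4

Down a diminished fourth from F#5: C##5 (4 semitones down).
A perfect octave down from C##5 is C##4.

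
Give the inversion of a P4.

Inverted interval numbers add to nine, so a fourth pairs with a fifth (4 + 5 = 9).
The quality also flips — perfect stays perfect — giving a perfect fifth.

perfect 5th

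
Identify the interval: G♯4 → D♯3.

P11

Descending from G#4 to D#3 is the same interval as ascending D#3 to G#4.
D to G spans four letter names (D-E-F-G), plus an octave: an eleventh.
The perfect eleventh spans 17 semitones, and D#3 to G#4 is exactly 17 semitones — so this is a perfect eleventh.
(Equivalently, a compound perfect fourth: a perfect fourth plus an octave.)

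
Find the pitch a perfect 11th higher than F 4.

B flat 5

The eleventh's letter: F up four letter names plus an octave → B.
Moving 17 semitones up from F4 (the size of a perfect eleventh) reaches Bb5.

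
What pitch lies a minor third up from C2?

Counting three letter names up from C lands on E.
A minor third is 3 semitones; 3 semitones up from C2 gives Eb2.

Eb2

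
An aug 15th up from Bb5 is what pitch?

B7

A fifteenth keeps the letter name B, two octaves up from B.
An augmented fifteenth is 25 semitones; 25 semitones up from Bb5 gives B7.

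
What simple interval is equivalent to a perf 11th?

perfect 4th

Subtracting seven from the interval number removes an octave: 11 − 7 = 4.
That makes a perfect eleventh a compound perfect fourth — an octave plus a perfect fourth.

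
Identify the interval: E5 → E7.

E to E is the same letter name, plus 2 octaves, so the interval is some kind of fifteenth.
Counting semitones, E5→E7 is 24, which is the perfect fifteenth.
(Equivalently, a compound perfect octave: a perfect octave plus an octave.)

perfect 15th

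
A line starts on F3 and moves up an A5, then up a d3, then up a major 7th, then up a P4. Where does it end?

F3 up an augmented fifth → C#4 (8 semitones).
A diminished third up from C#4 is Eb4.
Eb4 up a major seventh → D5 (11 semitones).
A perfect fourth up from D5 is G5.

G5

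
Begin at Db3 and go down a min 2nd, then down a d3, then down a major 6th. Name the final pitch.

C#2

Down a minor second from Db3: C3 (1 semitone down).
Down a diminished third from C3: A#2 (2 semitones down).
A#2 down a major sixth → C#2 (9 semitones).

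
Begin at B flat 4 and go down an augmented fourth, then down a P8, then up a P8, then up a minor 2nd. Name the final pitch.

G double-flat 4

Bb4 down an augmented fourth → Fb4 (6 semitones).
Down a perfect octave from Fb4: Fb3 (12 semitones down).
A perfect octave up from Fb3 is Fb4.
Up a minor second from Fb4: Gbb4 (1 semitone up).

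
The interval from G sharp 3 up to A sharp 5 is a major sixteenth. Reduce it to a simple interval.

Take out 2 octaves (14 from the number): 16 − 14 = 2.
So a major sixteenth is 2 octaves plus a major second. The quality is unchanged.

major second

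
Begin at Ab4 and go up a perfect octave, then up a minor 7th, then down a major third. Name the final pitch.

Ebb6

Ab4 up a perfect octave → Ab5 (12 semitones).
Up a minor seventh from Ab5: Gb6 (10 semitones up).
Gb6 down a major third → Ebb6 (4 semitones).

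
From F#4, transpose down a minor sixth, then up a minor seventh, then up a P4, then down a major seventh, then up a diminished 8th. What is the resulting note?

F#4 down a minor sixth → A#3 (8 semitones).
A#3 up a minor seventh → G#4 (10 semitones).
Up a perfect fourth from G#4: C#5 (5 semitones up).
C#5 down a major seventh → D4 (11 semitones).
A diminished octave up from D4 is Db5.

Db5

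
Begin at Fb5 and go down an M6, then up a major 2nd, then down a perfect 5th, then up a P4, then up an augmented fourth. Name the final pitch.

Fb5 down a major sixth → Abb4 (9 semitones).
Abb4 up a major second → Bbb4 (2 semitones).
Down a perfect fifth from Bbb4: Ebb4 (7 semitones down).
A perfect fourth up from Ebb4 is Abb4.
Abb4 up an augmented fourth → Db5 (6 semitones).

Db5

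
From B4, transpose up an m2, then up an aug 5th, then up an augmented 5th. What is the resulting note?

D##6

Up a minor second from B4: C5 (1 semitone up).
C5 up an augmented fifth → G#5 (8 semitones).
An augmented fifth up from G#5 is D##6.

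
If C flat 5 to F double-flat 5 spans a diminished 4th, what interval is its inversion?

Interval numbers invert to sum to nine: 4 + 5 = 9, so a fourth inverts to a fifth.
Quality inverts too: diminished becomes augmented. That makes the inversion an augmented fifth.

augmented fifth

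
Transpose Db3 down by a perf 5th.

Gb2

Five letter names down from D: G.
A perfect fifth spans 7 semitones, so from Db3 the target pitch is Gb2.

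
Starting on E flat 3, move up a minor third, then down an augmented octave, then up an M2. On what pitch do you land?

Eb3 up a minor third → Gb3 (3 semitones).
Gb3 down an augmented octave → Gbb2 (13 semitones).
A major second up from Gbb2 is Abb2.

A double-flat 2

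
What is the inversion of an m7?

major second

Interval numbers invert to sum to nine: 7 + 2 = 9, so a seventh inverts to a second.
Quality inverts too: minor becomes major. That makes the inversion a major second.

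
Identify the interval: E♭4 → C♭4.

Descending from Eb4 to Cb4 is the same interval as ascending Cb4 to Eb4.
C to E spans three letter names (C-D-E), so the interval is some kind of third.
The major third spans 4 semitones, and Cb4 to Eb4 is exactly 4 semitones — so this is a major third.

major third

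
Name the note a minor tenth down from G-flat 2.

E-flat 1

Three letters down from G (plus an octave) reaches E.
A minor tenth spans 15 semitones, so from Gb2 the target pitch is Eb1.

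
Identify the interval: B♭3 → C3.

m7

Descending from Bb3 to C3 is the same interval as ascending C3 to Bb3.
C to B spans seven letter names (C-D-E-F-G-A-B), so the interval is some kind of seventh.
A major seventh would be 11 semitones, but C3 to Bb3 is 10 — one semitone narrower, making it a minor seventh.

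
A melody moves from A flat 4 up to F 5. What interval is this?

major sixth

A to F spans six letter names (A-B-C-D-E-F) — that makes it a sixth of some quality.
The major sixth spans 9 semitones, and Ab4 to F5 is exactly 9 semitones — so this is a major sixth.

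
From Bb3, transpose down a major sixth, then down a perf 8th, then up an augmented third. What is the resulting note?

Bb3 down a major sixth → Db3 (9 semitones).
Down a perfect octave from Db3: Db2 (12 semitones down).
Up an augmented third from Db2: F#2 (5 semitones up).

F#2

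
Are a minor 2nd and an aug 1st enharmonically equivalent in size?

Both span 1 semitone: a minor second and an augmented unison are the same chromatic distance.

Yes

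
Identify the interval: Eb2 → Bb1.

perfect fourth

Descending from Eb2 to Bb1 is the same interval as ascending Bb1 to Eb2.
B to E spans four letter names (B-C-D-E): a fourth.
Counting semitones, Bb1→Eb2 is 5, which is the perfect fourth.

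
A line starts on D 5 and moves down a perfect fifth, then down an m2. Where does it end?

A perfect fifth down from D5 is G4.
Down a minor second from G4: F#4 (1 semitone down).

F sharp 4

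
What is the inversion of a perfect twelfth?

P4

First reduce the compound perfect twelfth to its simple form, a perfect fifth.
The rule of nine gives the new number: 9 − 5 = 4, so a fifth becomes a fourth.
Quality inverts too: perfect stays perfect. That makes the inversion a perfect fourth.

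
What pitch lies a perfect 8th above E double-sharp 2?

E double-sharp 3

An octave keeps the letter name E, an octave up from E.
A perfect octave spans 12 semitones, so from E##2 the target pitch is E##3.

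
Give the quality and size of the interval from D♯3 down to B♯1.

minor 10th

Descending from D#3 to B#1 is the same interval as ascending B#1 to D#3.
B to D spans three letter names (B-C-D), plus an octave: a tenth.
A major tenth would be 16 semitones, but B#1 to D#3 is 15 — one semitone narrower, making it a minor tenth.
(Equivalently, a compound minor third: a minor third plus an octave.)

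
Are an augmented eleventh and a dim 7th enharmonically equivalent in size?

No

18 semitones (augmented eleventh) vs 9 semitones (diminished seventh): not equal.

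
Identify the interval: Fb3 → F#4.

F to F is the same letter name, plus an octave: an octave.
The perfect octave is 12 semitones; here we have 14, two semitones wider: doubly augmented.

AA8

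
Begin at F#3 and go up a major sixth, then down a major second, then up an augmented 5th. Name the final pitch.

G##4

Up a major sixth from F#3: D#4 (9 semitones up).
Down a major second from D#4: C#4 (2 semitones down).
An augmented fifth up from C#4 is G##4.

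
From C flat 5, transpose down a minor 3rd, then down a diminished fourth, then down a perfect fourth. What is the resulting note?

A minor third down from Cb5 is Ab4.
Ab4 down a diminished fourth → E4 (4 semitones).
A perfect fourth down from E4 is B3.

B 3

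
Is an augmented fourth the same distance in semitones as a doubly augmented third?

Yes

Both span 6 semitones: an augmented fourth and a doubly augmented third are the same chromatic distance.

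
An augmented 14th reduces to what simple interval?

Each octave removed subtracts seven from the number: 14 − 7 = 7.
Quality carries through unchanged, so the simple form is an augmented seventh.

augmented 7th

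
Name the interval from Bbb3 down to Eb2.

Descending from Bbb3 to Eb2 is the same interval as ascending Eb2 to Bbb3.
E to B spans five letter names (E-F-G-A-B), plus an octave, so the interval is some kind of twelfth.
Eb2 to Bbb3 spans 18 semitones — one semitone narrower than the perfect twelfth (19) — giving a diminished twelfth.
(Equivalently, a compound diminished fifth: a diminished fifth plus an octave.)

diminished 12th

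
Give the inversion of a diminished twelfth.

First reduce the compound diminished twelfth to its simple form, a diminished fifth.
Inverted interval numbers add to nine, so a fifth pairs with a fourth (5 + 4 = 9).
The quality also flips — diminished becomes augmented — giving an augmented fourth.

augmented 4th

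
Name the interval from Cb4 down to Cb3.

Descending from Cb4 to Cb3 is the same interval as ascending Cb3 to Cb4.
C to C is the same letter name, plus an octave, so the interval is some kind of octave.
Cb3 to Cb4 is 12 semitones, matching the perfect octave exactly, so the quality is perfect.

perfect 8th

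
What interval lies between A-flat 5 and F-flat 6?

minor sixth

A to F spans six letter names (A-B-C-D-E-F), so the interval is some kind of sixth.
Ab5 to Fb6 is 8 semitones, a half step short of the major sixth (9), so this is minor.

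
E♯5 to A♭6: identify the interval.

E to A spans four letter names (E-F-G-A), plus an octave, so the interval is some kind of eleventh.
E#5 to Ab6 spans 15 semitones — two semitones narrower than the perfect eleventh (17) — giving a doubly diminished eleventh.
(Equivalently, a compound doubly diminished fourth: a doubly diminished fourth plus an octave.)

dd11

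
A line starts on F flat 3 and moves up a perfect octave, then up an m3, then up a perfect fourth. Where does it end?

A perfect octave up from Fb3 is Fb4.
A minor third up from Fb4 is Abb4.
Abb4 up a perfect fourth → Dbb5 (5 semitones).

D double-flat 5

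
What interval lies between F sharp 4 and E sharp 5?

F to E spans seven letter names (F-G-A-B-C-D-E): a seventh.
F#4 to E#5 is 11 semitones, matching the major seventh exactly, so the quality is major.

major seventh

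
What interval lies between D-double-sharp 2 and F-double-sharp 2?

m3

D to F spans three letter names (D-E-F), so the interval is some kind of third.
At 3 semitones, D##2→F##2 falls one short of a major third: minor.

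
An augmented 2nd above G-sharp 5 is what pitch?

Counting two letter names up from G lands on A.
Moving 3 semitones up from G#5 (the size of an augmented second) reaches A##5.

A-double-sharp 5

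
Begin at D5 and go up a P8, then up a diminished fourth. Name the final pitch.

Gb6

A perfect octave up from D5 is D6.
Up a diminished fourth from D6: Gb6 (4 semitones up).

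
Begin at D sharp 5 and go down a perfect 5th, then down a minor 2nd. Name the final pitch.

F double-sharp 4

A perfect fifth down from D#5 is G#4.
G#4 down a minor second → F##4 (1 semitone).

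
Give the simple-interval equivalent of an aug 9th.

A2

Take out an octave (7 from the number): 9 − 7 = 2.
Quality carries through unchanged, so the simple form is an augmented second.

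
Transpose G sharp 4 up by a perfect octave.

The letter stays G (same as the start), shifted an octave up.
A perfect octave is 12 semitones; 12 semitones up from G#4 gives G#5.

G sharp 5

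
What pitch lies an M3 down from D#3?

Three letter names down from D: B.
Moving 4 semitones down from D#3 (the size of a major third) reaches B2.

B2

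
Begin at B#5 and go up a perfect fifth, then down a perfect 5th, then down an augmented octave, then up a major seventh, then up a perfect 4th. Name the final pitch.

A perfect fifth up from B#5 is F##6.
Down a perfect fifth from F##6: B#5 (7 semitones down).
Down an augmented octave from B#5: B4 (13 semitones down).
A major seventh up from B4 is A#5.
A perfect fourth up from A#5 is D#6.

D#6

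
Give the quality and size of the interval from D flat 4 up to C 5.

D to C spans seven letter names (D-E-F-G-A-B-C): a seventh.
The major seventh spans 11 semitones, and Db4 to C5 is exactly 11 semitones — so this is a major seventh.

major 7th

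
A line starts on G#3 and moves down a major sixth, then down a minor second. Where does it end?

A#2

Down a major sixth from G#3: B2 (9 semitones down).
A minor second down from B2 is A#2.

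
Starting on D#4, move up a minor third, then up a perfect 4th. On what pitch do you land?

B4

D#4 up a minor third → F#4 (3 semitones).
A perfect fourth up from F#4 is B4.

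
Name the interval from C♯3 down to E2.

Descending from C#3 to E2 is the same interval as ascending E2 to C#3.
E to C spans six letter names (E-F-G-A-B-C), so the interval is some kind of sixth.
E2 to C#3 is 9 semitones, matching the major sixth exactly, so the quality is major.

M6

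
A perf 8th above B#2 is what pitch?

An octave keeps the letter name B, an octave up from B.
A perfect octave spans 12 semitones, so from B#2 the target pitch is B#3.

B#3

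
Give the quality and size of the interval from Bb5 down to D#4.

Descending from Bb5 to D#4 is the same interval as ascending D#4 to Bb5.
D to B spans six letter names (D-E-F-G-A-B), plus an octave, so the interval is some kind of thirteenth.
The major thirteenth is 21 semitones; here we have 19, two semitones narrower: diminished.
(Equivalently, a compound diminished sixth: a diminished sixth plus an octave.)

diminished thirteenth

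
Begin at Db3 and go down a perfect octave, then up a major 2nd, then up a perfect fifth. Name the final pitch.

Db3 down a perfect octave → Db2 (12 semitones).
Db2 up a major second → Eb2 (2 semitones).
Up a perfect fifth from Eb2: Bb2 (7 semitones up).

Bb2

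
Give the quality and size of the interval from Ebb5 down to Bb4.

Descending from Ebb5 to Bb4 is the same interval as ascending Bb4 to Ebb5.
B to E spans four letter names (B-C-D-E), so the interval is some kind of fourth.
Bb4 to Ebb5 spans 4 semitones — one semitone narrower than the perfect fourth (5) — giving a diminished fourth.

diminished fourth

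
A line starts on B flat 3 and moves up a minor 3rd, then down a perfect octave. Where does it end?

A minor third up from Bb3 is Db4.
Down a perfect octave from Db4: Db3 (12 semitones down).

D flat 3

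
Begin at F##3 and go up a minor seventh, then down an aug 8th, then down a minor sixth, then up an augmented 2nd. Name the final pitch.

F##3 up a minor seventh → E#4 (10 semitones).
E#4 down an augmented octave → E3 (13 semitones).
A minor sixth down from E3 is G#2.
G#2 up an augmented second → A##2 (3 semitones).

A##2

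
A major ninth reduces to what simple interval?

M2

Each octave removed subtracts seven from the number: 9 − 7 = 2.
Quality carries through unchanged, so the simple form is a major second.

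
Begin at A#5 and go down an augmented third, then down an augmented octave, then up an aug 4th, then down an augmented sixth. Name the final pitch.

Dbb4

Down an augmented third from A#5: F5 (5 semitones down).
F5 down an augmented octave → Fb4 (13 semitones).
An augmented fourth up from Fb4 is Bb4.
Down an augmented sixth from Bb4: Dbb4 (10 semitones down).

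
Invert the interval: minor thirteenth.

major 3rd

First reduce the compound minor thirteenth to its simple form, a minor sixth.
Inverted interval numbers add to nine, so a sixth pairs with a third (6 + 3 = 9).
The quality also flips — minor becomes major — giving a major third.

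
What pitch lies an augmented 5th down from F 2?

The fifth takes the letter from F down to B.
An augmented fifth spans 8 semitones, so from F2 the target pitch is Bbb1.

B-double-flat 1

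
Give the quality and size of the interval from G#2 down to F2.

Descending from G#2 to F2 is the same interval as ascending F2 to G#2.
F to G spans two letter names (F-G) — that makes it a second of some quality.
The major second is 2 semitones; here we have 3, one semitone wider: augmented.

augmented second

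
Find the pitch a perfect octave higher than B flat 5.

The letter stays B (same as the start), shifted an octave up.
Moving 12 semitones up from Bb5 (the size of a perfect octave) reaches Bb6.

B flat 6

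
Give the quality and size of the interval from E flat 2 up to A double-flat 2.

diminished 4th

E to A spans four letter names (E-F-G-A): a fourth.
The perfect fourth is 5 semitones; here we have 4, one semitone narrower: diminished.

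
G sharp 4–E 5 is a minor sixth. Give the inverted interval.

M3

Interval numbers invert to sum to nine: 6 + 3 = 9, so a sixth inverts to a third.
Quality inverts too: minor becomes major. That makes the inversion a major third.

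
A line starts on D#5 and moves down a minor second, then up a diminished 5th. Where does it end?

G#5

Down a minor second from D#5: C##5 (1 semitone down).
A diminished fifth up from C##5 is G#5.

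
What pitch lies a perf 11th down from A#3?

E#2

Four letters down from A (plus an octave) reaches E.
Moving 17 semitones down from A#3 (the size of a perfect eleventh) reaches E#2.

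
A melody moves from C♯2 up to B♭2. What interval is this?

diminished seventh

C to B spans seven letter names (C-D-E-F-G-A-B), so the interval is some kind of seventh.
C#2 to Bb2 spans 9 semitones — two semitones narrower than the major seventh (11) — giving a diminished seventh.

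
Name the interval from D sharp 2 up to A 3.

D to A spans five letter names (D-E-F-G-A), plus an octave — that makes it a twelfth of some quality.
A perfect twelfth would be 19 semitones; D#2 to A3 is 18, one semitone narrower, so the interval is diminished.
(Equivalently, a compound diminished fifth: a diminished fifth plus an octave.)

d12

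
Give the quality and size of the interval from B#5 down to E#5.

Descending from B#5 to E#5 is the same interval as ascending E#5 to B#5.
E to B spans five letter names (E-F-G-A-B): a fifth.
Counting semitones, E#5→B#5 is 7, which is the perfect fifth.

perfect 5th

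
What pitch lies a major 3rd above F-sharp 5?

The third takes the letter from F up to A.
A major third is 4 semitones; 4 semitones up from F#5 gives A#5.

A-sharp 5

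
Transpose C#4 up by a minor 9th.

Two letters up from C (plus an octave) reaches D.
A minor ninth is 13 semitones; 13 semitones up from C#4 gives D5.

D5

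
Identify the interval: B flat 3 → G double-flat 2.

A10

Descending from Bb3 to Gbb2 is the same interval as ascending Gbb2 to Bb3.
G to B spans three letter names (G-A-B), plus an octave: a tenth.
The major tenth is 16 semitones; here we have 17, one semitone wider: augmented.
(Equivalently, a compound augmented third: an augmented third plus an octave.)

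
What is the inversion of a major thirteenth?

First reduce the compound major thirteenth to its simple form, a major sixth.
The rule of nine gives the new number: 9 − 6 = 3, so a sixth becomes a third.
The quality also flips — major becomes minor — giving a minor third.

minor third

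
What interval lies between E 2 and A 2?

E to A spans four letter names (E-F-G-A), so the interval is some kind of fourth.
The perfect fourth spans 5 semitones, and E2 to A2 is exactly 5 semitones — so this is a perfect fourth.

perfect 4th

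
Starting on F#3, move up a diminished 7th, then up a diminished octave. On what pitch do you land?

F#3 up a diminished seventh → Eb4 (9 semitones).
Eb4 up a diminished octave → Ebb5 (11 semitones).

Ebb5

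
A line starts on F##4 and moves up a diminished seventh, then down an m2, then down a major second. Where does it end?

Up a diminished seventh from F##4: E5 (9 semitones up).
E5 down a minor second → D#5 (1 semitone).
D#5 down a major second → C#5 (2 semitones).

C#5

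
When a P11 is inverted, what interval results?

P5

First reduce the compound perfect eleventh to its simple form, a perfect fourth.
Interval numbers invert to sum to nine: 4 + 5 = 9, so a fourth inverts to a fifth.
And perfect stays perfect under inversion, so we get a perfect fifth.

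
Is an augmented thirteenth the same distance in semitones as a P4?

No

An augmented thirteenth is 22 semitones but a perfect fourth is 5 semitones — different sizes.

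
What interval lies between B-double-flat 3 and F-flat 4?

B to F spans five letter names (B-C-D-E-F), so the interval is some kind of fifth.
The perfect fifth spans 7 semitones, and Bbb3 to Fb4 is exactly 7 semitones — so this is a perfect fifth.

perfect fifth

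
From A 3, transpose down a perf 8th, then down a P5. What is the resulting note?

D 2

A3 down a perfect octave → A2 (12 semitones).
A perfect fifth down from A2 is D2.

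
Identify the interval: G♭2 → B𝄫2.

minor 3rd

G to B spans three letter names (G-A-B), so the interval is some kind of third.
A major third would be 4 semitones, but Gb2 to Bbb2 is 3 — one semitone narrower, making it a minor third.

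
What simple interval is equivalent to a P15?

Take out an octave (7 from the number): 15 − 7 = 8.
That makes a perfect fifteenth a compound perfect octave — an octave plus a perfect octave.

P8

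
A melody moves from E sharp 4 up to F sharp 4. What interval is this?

minor 2nd

E to F spans two letter names (E-F), so the interval is some kind of second.
At 1 semitone, E#4→F#4 falls one short of a major second: minor.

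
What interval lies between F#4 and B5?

F to B spans four letter names (F-G-A-B), plus an octave, so the interval is some kind of eleventh.
F#4 to B5 is 17 semitones, matching the perfect eleventh exactly, so the quality is perfect.
(Equivalently, a compound perfect fourth: a perfect fourth plus an octave.)

perfect eleventh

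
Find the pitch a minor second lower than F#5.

E#5

The second takes the letter from F down to E.
A minor second is 1 semitone; 1 semitone down from F#5 gives E#5.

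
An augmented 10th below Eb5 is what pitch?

Counting three letter names plus an octave down from E lands on C.
An augmented tenth spans 17 semitones, so from Eb5 the target pitch is Cbb4.

Cbb4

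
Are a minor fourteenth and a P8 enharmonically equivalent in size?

A minor fourteenth spans 22 semitones; a perfect octave spans 12 semitones. They differ by 10.

No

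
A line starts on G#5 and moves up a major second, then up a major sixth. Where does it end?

G#5 up a major second → A#5 (2 semitones).
A#5 up a major sixth → F##6 (9 semitones).

F##6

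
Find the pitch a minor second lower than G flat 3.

Counting two letter names down from G lands on F.
A minor second spans 1 semitone, so from Gb3 the target pitch is F3.

F 3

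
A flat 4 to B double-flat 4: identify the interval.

A to B spans two letter names (A-B) — that makes it a second of some quality.
A major second would be 2 semitones, but Ab4 to Bbb4 is 1 — one semitone narrower, making it a minor second.

minor second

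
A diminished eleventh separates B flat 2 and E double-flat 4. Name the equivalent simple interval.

diminished 4th

Subtracting seven from the interval number removes an octave: 11 − 7 = 4.
That makes a diminished eleventh a compound diminished fourth — an octave plus a diminished fourth.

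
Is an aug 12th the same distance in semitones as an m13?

An augmented twelfth spans 20 semitones, and a minor thirteenth also spans 20 semitones — they're enharmonic.

Yes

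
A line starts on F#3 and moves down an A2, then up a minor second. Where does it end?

Down an augmented second from F#3: Eb3 (3 semitones down).
Eb3 up a minor second → Fb3 (1 semitone).

Fb3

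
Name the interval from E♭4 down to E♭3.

Descending from Eb4 to Eb3 is the same interval as ascending Eb3 to Eb4.
E to E is the same letter name, plus an octave: an octave.
Counting semitones, Eb3→Eb4 is 12, which is the perfect octave.

perfect 8th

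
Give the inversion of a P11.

First reduce the compound perfect eleventh to its simple form, a perfect fourth.
Interval numbers invert to sum to nine: 4 + 5 = 9, so a fourth inverts to a fifth.
The quality also flips — perfect stays perfect — giving a perfect fifth.

perfect fifth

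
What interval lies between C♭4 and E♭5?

major tenth

C to E spans three letter names (C-D-E), plus an octave, so the interval is some kind of tenth.
The major tenth spans 16 semitones, and Cb4 to Eb5 is exactly 16 semitones — so this is a major tenth.
(Equivalently, a compound major third: a major third plus an octave.)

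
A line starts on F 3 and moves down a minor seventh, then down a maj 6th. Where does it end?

Down a minor seventh from F3: G2 (10 semitones down).
Down a major sixth from G2: Bb1 (9 semitones down).

B flat 1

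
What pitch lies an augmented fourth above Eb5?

Four letter names up from E: A.
An augmented fourth is 6 semitones; 6 semitones up from Eb5 gives A5.

A5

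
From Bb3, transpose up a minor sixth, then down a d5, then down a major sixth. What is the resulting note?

A minor sixth up from Bb3 is Gb4.
Down a diminished fifth from Gb4: C4 (6 semitones down).
Down a major sixth from C4: Eb3 (9 semitones down).

Eb3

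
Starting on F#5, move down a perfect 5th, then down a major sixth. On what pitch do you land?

Down a perfect fifth from F#5: B4 (7 semitones down).
A major sixth down from B4 is D4.

D4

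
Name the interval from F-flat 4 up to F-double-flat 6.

F to F is the same letter name, plus 2 octaves: a fifteenth.
Fb4 to Fbb6 spans 23 semitones — one semitone narrower than the perfect fifteenth (24) — giving a diminished fifteenth.
(Equivalently, a compound diminished octave: a diminished octave plus an octave.)

diminished 15th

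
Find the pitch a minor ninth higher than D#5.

E6

Counting two letter names plus an octave up from D lands on E.
A minor ninth is 13 semitones; 13 semitones up from D#5 gives E6.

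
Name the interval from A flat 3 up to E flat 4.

A to E spans five letter names (A-B-C-D-E) — that makes it a fifth of some quality.
The perfect fifth spans 7 semitones, and Ab3 to Eb4 is exactly 7 semitones — so this is a perfect fifth.

perfect fifth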